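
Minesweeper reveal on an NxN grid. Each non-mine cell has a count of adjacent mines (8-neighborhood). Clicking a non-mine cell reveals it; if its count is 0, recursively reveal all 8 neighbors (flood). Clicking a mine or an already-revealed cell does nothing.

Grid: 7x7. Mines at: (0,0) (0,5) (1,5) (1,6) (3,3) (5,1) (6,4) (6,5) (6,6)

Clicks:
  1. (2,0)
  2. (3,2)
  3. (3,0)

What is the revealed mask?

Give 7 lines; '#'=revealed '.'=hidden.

Click 1 (2,0) count=0: revealed 20 new [(0,1) (0,2) (0,3) (0,4) (1,0) (1,1) (1,2) (1,3) (1,4) (2,0) (2,1) (2,2) (2,3) (2,4) (3,0) (3,1) (3,2) (4,0) (4,1) (4,2)] -> total=20
Click 2 (3,2) count=1: revealed 0 new [(none)] -> total=20
Click 3 (3,0) count=0: revealed 0 new [(none)] -> total=20

Answer: .####..
#####..
#####..
###....
###....
.......
.......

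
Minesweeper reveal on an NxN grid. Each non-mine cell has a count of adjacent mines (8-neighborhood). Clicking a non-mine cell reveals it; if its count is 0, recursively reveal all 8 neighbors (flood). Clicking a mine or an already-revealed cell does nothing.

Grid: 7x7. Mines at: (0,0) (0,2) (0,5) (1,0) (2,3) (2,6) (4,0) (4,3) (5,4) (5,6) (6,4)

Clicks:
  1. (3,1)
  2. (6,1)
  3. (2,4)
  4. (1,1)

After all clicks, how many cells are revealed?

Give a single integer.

Answer: 11

Derivation:
Click 1 (3,1) count=1: revealed 1 new [(3,1)] -> total=1
Click 2 (6,1) count=0: revealed 8 new [(5,0) (5,1) (5,2) (5,3) (6,0) (6,1) (6,2) (6,3)] -> total=9
Click 3 (2,4) count=1: revealed 1 new [(2,4)] -> total=10
Click 4 (1,1) count=3: revealed 1 new [(1,1)] -> total=11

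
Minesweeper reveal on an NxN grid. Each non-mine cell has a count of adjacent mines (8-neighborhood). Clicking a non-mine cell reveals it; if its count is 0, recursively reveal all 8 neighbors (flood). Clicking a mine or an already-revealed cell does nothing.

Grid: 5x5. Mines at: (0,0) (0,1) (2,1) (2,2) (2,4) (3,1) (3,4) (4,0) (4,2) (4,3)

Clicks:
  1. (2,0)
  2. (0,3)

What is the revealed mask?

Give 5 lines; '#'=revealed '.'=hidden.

Answer: ..###
..###
#....
.....
.....

Derivation:
Click 1 (2,0) count=2: revealed 1 new [(2,0)] -> total=1
Click 2 (0,3) count=0: revealed 6 new [(0,2) (0,3) (0,4) (1,2) (1,3) (1,4)] -> total=7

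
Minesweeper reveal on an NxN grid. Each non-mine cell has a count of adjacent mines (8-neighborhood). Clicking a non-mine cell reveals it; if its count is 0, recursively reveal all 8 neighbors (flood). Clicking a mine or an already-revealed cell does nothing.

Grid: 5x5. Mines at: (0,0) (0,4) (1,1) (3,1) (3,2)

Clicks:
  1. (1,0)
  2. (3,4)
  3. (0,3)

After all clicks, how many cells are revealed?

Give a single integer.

Click 1 (1,0) count=2: revealed 1 new [(1,0)] -> total=1
Click 2 (3,4) count=0: revealed 8 new [(1,3) (1,4) (2,3) (2,4) (3,3) (3,4) (4,3) (4,4)] -> total=9
Click 3 (0,3) count=1: revealed 1 new [(0,3)] -> total=10

Answer: 10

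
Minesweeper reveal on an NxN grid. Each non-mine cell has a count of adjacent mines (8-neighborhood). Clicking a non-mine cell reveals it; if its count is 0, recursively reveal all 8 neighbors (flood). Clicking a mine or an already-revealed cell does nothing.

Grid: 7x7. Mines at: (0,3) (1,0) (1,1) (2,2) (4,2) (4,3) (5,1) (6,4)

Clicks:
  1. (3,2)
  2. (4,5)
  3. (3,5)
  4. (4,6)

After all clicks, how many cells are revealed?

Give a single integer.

Click 1 (3,2) count=3: revealed 1 new [(3,2)] -> total=1
Click 2 (4,5) count=0: revealed 23 new [(0,4) (0,5) (0,6) (1,3) (1,4) (1,5) (1,6) (2,3) (2,4) (2,5) (2,6) (3,3) (3,4) (3,5) (3,6) (4,4) (4,5) (4,6) (5,4) (5,5) (5,6) (6,5) (6,6)] -> total=24
Click 3 (3,5) count=0: revealed 0 new [(none)] -> total=24
Click 4 (4,6) count=0: revealed 0 new [(none)] -> total=24

Answer: 24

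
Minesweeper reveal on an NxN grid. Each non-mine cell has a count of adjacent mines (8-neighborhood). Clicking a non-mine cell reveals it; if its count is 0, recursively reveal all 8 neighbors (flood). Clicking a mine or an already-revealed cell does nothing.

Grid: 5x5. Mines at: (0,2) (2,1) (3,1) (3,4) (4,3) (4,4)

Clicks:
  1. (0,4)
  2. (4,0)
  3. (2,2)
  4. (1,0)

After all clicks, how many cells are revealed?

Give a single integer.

Answer: 9

Derivation:
Click 1 (0,4) count=0: revealed 6 new [(0,3) (0,4) (1,3) (1,4) (2,3) (2,4)] -> total=6
Click 2 (4,0) count=1: revealed 1 new [(4,0)] -> total=7
Click 3 (2,2) count=2: revealed 1 new [(2,2)] -> total=8
Click 4 (1,0) count=1: revealed 1 new [(1,0)] -> total=9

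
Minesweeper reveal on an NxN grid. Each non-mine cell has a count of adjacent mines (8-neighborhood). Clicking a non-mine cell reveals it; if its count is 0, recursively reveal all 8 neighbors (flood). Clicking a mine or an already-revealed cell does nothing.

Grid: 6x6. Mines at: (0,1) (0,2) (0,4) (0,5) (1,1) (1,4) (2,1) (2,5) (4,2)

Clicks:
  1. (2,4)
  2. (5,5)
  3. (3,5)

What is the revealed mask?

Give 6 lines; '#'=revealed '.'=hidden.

Answer: ......
......
....#.
...###
...###
...###

Derivation:
Click 1 (2,4) count=2: revealed 1 new [(2,4)] -> total=1
Click 2 (5,5) count=0: revealed 9 new [(3,3) (3,4) (3,5) (4,3) (4,4) (4,5) (5,3) (5,4) (5,5)] -> total=10
Click 3 (3,5) count=1: revealed 0 new [(none)] -> total=10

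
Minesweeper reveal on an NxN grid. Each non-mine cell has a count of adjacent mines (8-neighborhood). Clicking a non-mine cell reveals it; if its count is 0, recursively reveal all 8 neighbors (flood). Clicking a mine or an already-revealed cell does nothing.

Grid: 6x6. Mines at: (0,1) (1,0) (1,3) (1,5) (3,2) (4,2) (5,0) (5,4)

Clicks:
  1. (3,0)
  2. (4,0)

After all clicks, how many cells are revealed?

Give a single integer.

Answer: 6

Derivation:
Click 1 (3,0) count=0: revealed 6 new [(2,0) (2,1) (3,0) (3,1) (4,0) (4,1)] -> total=6
Click 2 (4,0) count=1: revealed 0 new [(none)] -> total=6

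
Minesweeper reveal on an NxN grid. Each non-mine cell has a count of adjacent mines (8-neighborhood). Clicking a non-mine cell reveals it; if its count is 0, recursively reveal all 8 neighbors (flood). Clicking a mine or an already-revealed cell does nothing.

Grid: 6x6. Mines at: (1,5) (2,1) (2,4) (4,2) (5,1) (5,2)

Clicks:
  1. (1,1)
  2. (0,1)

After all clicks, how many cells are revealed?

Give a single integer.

Answer: 10

Derivation:
Click 1 (1,1) count=1: revealed 1 new [(1,1)] -> total=1
Click 2 (0,1) count=0: revealed 9 new [(0,0) (0,1) (0,2) (0,3) (0,4) (1,0) (1,2) (1,3) (1,4)] -> total=10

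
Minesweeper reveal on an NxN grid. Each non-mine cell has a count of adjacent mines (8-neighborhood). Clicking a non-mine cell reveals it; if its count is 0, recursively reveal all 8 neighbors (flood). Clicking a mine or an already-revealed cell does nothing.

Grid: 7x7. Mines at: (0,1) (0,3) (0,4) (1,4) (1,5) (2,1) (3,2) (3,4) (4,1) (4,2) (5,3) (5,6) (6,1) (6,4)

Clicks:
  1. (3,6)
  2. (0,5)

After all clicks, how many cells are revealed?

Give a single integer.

Answer: 7

Derivation:
Click 1 (3,6) count=0: revealed 6 new [(2,5) (2,6) (3,5) (3,6) (4,5) (4,6)] -> total=6
Click 2 (0,5) count=3: revealed 1 new [(0,5)] -> total=7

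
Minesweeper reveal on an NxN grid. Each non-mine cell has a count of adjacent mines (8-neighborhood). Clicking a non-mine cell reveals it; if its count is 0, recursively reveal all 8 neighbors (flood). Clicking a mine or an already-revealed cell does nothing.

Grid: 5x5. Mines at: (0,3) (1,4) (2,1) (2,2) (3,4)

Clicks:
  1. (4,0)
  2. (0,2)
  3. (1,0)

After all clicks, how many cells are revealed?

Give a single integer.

Answer: 10

Derivation:
Click 1 (4,0) count=0: revealed 8 new [(3,0) (3,1) (3,2) (3,3) (4,0) (4,1) (4,2) (4,3)] -> total=8
Click 2 (0,2) count=1: revealed 1 new [(0,2)] -> total=9
Click 3 (1,0) count=1: revealed 1 new [(1,0)] -> total=10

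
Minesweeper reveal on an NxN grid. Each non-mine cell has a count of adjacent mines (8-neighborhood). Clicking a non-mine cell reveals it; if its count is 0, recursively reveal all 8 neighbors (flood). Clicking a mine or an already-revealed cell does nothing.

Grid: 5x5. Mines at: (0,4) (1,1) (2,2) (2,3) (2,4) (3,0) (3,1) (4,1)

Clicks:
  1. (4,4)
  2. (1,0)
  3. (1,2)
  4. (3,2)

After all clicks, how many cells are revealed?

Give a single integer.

Click 1 (4,4) count=0: revealed 6 new [(3,2) (3,3) (3,4) (4,2) (4,3) (4,4)] -> total=6
Click 2 (1,0) count=1: revealed 1 new [(1,0)] -> total=7
Click 3 (1,2) count=3: revealed 1 new [(1,2)] -> total=8
Click 4 (3,2) count=4: revealed 0 new [(none)] -> total=8

Answer: 8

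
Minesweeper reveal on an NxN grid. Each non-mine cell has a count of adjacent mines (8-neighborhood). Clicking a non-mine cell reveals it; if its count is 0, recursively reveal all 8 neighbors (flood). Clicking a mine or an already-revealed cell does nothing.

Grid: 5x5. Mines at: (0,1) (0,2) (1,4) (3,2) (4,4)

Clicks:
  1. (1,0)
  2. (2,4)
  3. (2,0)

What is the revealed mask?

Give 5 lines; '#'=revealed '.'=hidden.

Answer: .....
##...
##..#
##...
##...

Derivation:
Click 1 (1,0) count=1: revealed 1 new [(1,0)] -> total=1
Click 2 (2,4) count=1: revealed 1 new [(2,4)] -> total=2
Click 3 (2,0) count=0: revealed 7 new [(1,1) (2,0) (2,1) (3,0) (3,1) (4,0) (4,1)] -> total=9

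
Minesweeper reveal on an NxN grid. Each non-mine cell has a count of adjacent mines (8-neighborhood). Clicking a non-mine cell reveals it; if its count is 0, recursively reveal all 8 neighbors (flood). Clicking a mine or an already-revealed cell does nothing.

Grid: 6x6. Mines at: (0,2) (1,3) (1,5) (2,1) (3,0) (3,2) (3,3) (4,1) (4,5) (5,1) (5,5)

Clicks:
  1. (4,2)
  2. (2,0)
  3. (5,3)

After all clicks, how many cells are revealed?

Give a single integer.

Click 1 (4,2) count=4: revealed 1 new [(4,2)] -> total=1
Click 2 (2,0) count=2: revealed 1 new [(2,0)] -> total=2
Click 3 (5,3) count=0: revealed 5 new [(4,3) (4,4) (5,2) (5,3) (5,4)] -> total=7

Answer: 7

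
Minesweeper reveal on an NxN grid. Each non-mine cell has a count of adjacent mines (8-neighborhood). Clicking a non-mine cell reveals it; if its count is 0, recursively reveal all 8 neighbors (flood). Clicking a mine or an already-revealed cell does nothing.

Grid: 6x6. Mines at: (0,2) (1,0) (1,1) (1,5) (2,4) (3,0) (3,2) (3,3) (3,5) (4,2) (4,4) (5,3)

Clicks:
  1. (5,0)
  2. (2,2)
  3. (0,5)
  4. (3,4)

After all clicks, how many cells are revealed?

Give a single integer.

Click 1 (5,0) count=0: revealed 4 new [(4,0) (4,1) (5,0) (5,1)] -> total=4
Click 2 (2,2) count=3: revealed 1 new [(2,2)] -> total=5
Click 3 (0,5) count=1: revealed 1 new [(0,5)] -> total=6
Click 4 (3,4) count=4: revealed 1 new [(3,4)] -> total=7

Answer: 7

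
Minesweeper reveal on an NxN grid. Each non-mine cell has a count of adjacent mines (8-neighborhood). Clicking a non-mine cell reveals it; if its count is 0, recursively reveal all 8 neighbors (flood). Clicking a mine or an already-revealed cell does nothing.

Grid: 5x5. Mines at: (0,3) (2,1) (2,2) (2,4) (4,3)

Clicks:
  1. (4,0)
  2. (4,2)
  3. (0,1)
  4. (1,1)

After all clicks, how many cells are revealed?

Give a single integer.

Answer: 12

Derivation:
Click 1 (4,0) count=0: revealed 6 new [(3,0) (3,1) (3,2) (4,0) (4,1) (4,2)] -> total=6
Click 2 (4,2) count=1: revealed 0 new [(none)] -> total=6
Click 3 (0,1) count=0: revealed 6 new [(0,0) (0,1) (0,2) (1,0) (1,1) (1,2)] -> total=12
Click 4 (1,1) count=2: revealed 0 new [(none)] -> total=12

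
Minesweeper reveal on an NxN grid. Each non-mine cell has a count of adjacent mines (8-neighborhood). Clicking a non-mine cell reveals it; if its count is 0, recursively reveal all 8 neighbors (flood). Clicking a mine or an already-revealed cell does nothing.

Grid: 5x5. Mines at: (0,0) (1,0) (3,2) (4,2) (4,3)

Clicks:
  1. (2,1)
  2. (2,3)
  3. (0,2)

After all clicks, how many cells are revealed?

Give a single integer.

Answer: 14

Derivation:
Click 1 (2,1) count=2: revealed 1 new [(2,1)] -> total=1
Click 2 (2,3) count=1: revealed 1 new [(2,3)] -> total=2
Click 3 (0,2) count=0: revealed 12 new [(0,1) (0,2) (0,3) (0,4) (1,1) (1,2) (1,3) (1,4) (2,2) (2,4) (3,3) (3,4)] -> total=14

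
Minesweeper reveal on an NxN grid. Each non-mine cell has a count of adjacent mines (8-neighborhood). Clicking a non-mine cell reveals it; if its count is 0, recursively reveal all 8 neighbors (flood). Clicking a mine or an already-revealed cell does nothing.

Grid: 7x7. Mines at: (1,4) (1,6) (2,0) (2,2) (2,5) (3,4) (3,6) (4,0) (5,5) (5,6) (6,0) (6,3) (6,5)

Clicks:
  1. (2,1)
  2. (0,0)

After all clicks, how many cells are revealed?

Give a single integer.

Click 1 (2,1) count=2: revealed 1 new [(2,1)] -> total=1
Click 2 (0,0) count=0: revealed 8 new [(0,0) (0,1) (0,2) (0,3) (1,0) (1,1) (1,2) (1,3)] -> total=9

Answer: 9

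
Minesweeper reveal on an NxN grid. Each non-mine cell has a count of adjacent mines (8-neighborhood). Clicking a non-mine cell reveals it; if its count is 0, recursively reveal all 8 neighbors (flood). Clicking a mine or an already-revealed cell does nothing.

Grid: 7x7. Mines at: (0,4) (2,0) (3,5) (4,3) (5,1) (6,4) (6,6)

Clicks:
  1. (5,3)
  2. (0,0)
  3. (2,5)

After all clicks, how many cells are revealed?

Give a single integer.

Click 1 (5,3) count=2: revealed 1 new [(5,3)] -> total=1
Click 2 (0,0) count=0: revealed 17 new [(0,0) (0,1) (0,2) (0,3) (1,0) (1,1) (1,2) (1,3) (1,4) (2,1) (2,2) (2,3) (2,4) (3,1) (3,2) (3,3) (3,4)] -> total=18
Click 3 (2,5) count=1: revealed 1 new [(2,5)] -> total=19

Answer: 19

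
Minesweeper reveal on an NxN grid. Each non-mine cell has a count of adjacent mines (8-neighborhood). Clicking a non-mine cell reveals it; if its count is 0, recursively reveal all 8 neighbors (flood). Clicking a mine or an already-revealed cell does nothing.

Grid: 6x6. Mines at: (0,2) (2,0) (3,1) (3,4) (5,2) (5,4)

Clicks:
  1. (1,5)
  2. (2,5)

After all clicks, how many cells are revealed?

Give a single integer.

Click 1 (1,5) count=0: revealed 9 new [(0,3) (0,4) (0,5) (1,3) (1,4) (1,5) (2,3) (2,4) (2,5)] -> total=9
Click 2 (2,5) count=1: revealed 0 new [(none)] -> total=9

Answer: 9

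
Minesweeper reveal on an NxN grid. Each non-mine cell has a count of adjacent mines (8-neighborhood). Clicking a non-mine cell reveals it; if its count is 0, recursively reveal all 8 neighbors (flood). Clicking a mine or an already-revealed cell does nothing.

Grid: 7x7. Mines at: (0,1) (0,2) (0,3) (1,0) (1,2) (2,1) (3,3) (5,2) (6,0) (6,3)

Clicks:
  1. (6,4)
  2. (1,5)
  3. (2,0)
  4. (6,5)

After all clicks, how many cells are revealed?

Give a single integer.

Click 1 (6,4) count=1: revealed 1 new [(6,4)] -> total=1
Click 2 (1,5) count=0: revealed 20 new [(0,4) (0,5) (0,6) (1,4) (1,5) (1,6) (2,4) (2,5) (2,6) (3,4) (3,5) (3,6) (4,4) (4,5) (4,6) (5,4) (5,5) (5,6) (6,5) (6,6)] -> total=21
Click 3 (2,0) count=2: revealed 1 new [(2,0)] -> total=22
Click 4 (6,5) count=0: revealed 0 new [(none)] -> total=22

Answer: 22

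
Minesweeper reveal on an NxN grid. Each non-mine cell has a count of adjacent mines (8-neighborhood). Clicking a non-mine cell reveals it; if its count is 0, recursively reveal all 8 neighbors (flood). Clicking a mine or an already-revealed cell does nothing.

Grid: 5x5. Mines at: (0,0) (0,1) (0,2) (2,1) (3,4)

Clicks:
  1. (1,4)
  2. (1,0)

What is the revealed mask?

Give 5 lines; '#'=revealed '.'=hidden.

Answer: ...##
#..##
...##
.....
.....

Derivation:
Click 1 (1,4) count=0: revealed 6 new [(0,3) (0,4) (1,3) (1,4) (2,3) (2,4)] -> total=6
Click 2 (1,0) count=3: revealed 1 new [(1,0)] -> total=7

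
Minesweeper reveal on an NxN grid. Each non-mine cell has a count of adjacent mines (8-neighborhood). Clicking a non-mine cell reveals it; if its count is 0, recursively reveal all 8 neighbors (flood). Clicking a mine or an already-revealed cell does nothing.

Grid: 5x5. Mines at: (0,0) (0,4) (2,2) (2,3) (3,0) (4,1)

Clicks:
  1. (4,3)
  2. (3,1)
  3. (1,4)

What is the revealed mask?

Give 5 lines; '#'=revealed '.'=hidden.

Answer: .....
....#
.....
.####
..###

Derivation:
Click 1 (4,3) count=0: revealed 6 new [(3,2) (3,3) (3,4) (4,2) (4,3) (4,4)] -> total=6
Click 2 (3,1) count=3: revealed 1 new [(3,1)] -> total=7
Click 3 (1,4) count=2: revealed 1 new [(1,4)] -> total=8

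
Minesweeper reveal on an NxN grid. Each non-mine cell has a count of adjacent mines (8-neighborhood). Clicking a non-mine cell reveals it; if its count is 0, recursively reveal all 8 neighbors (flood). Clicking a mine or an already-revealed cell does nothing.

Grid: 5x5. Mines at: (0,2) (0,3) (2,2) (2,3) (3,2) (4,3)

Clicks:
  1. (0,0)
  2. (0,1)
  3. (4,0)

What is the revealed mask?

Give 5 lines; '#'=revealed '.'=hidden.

Answer: ##...
##...
##...
##...
##...

Derivation:
Click 1 (0,0) count=0: revealed 10 new [(0,0) (0,1) (1,0) (1,1) (2,0) (2,1) (3,0) (3,1) (4,0) (4,1)] -> total=10
Click 2 (0,1) count=1: revealed 0 new [(none)] -> total=10
Click 3 (4,0) count=0: revealed 0 new [(none)] -> total=10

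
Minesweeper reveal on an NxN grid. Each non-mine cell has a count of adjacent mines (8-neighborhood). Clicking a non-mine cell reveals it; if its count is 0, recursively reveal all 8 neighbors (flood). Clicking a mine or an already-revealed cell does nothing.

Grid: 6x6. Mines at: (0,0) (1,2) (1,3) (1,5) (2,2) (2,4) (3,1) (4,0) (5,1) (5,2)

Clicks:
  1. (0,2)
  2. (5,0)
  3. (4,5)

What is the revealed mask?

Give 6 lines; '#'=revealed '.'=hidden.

Answer: ..#...
......
......
...###
...###
#..###

Derivation:
Click 1 (0,2) count=2: revealed 1 new [(0,2)] -> total=1
Click 2 (5,0) count=2: revealed 1 new [(5,0)] -> total=2
Click 3 (4,5) count=0: revealed 9 new [(3,3) (3,4) (3,5) (4,3) (4,4) (4,5) (5,3) (5,4) (5,5)] -> total=11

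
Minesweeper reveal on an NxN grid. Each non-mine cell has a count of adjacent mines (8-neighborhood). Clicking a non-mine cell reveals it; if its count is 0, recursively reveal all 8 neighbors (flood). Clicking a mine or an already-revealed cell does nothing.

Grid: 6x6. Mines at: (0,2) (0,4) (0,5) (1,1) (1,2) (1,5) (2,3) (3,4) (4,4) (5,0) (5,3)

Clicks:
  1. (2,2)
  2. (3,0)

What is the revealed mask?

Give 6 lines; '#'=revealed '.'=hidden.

Click 1 (2,2) count=3: revealed 1 new [(2,2)] -> total=1
Click 2 (3,0) count=0: revealed 8 new [(2,0) (2,1) (3,0) (3,1) (3,2) (4,0) (4,1) (4,2)] -> total=9

Answer: ......
......
###...
###...
###...
......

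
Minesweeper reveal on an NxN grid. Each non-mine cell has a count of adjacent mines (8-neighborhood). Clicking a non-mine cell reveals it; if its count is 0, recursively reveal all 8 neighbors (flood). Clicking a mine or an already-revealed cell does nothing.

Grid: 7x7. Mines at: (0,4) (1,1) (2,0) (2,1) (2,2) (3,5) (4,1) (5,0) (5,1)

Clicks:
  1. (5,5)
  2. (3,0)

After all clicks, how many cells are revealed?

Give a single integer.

Click 1 (5,5) count=0: revealed 18 new [(3,2) (3,3) (3,4) (4,2) (4,3) (4,4) (4,5) (4,6) (5,2) (5,3) (5,4) (5,5) (5,6) (6,2) (6,3) (6,4) (6,5) (6,6)] -> total=18
Click 2 (3,0) count=3: revealed 1 new [(3,0)] -> total=19

Answer: 19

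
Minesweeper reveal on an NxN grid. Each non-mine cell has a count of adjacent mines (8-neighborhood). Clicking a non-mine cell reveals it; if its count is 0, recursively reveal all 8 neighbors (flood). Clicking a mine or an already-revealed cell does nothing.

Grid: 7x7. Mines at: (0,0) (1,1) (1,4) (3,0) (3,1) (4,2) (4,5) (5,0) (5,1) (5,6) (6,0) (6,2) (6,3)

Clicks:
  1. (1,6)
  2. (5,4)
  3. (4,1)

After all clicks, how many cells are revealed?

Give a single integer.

Answer: 10

Derivation:
Click 1 (1,6) count=0: revealed 8 new [(0,5) (0,6) (1,5) (1,6) (2,5) (2,6) (3,5) (3,6)] -> total=8
Click 2 (5,4) count=2: revealed 1 new [(5,4)] -> total=9
Click 3 (4,1) count=5: revealed 1 new [(4,1)] -> total=10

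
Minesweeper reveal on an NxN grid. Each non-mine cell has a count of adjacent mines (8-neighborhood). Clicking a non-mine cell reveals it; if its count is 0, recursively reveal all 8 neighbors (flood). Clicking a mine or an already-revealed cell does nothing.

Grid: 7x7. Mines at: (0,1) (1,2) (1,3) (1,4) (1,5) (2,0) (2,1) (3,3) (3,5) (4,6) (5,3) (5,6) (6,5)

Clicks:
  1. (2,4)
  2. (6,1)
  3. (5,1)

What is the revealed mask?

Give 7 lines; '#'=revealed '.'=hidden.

Answer: .......
.......
....#..
###....
###....
###....
###....

Derivation:
Click 1 (2,4) count=5: revealed 1 new [(2,4)] -> total=1
Click 2 (6,1) count=0: revealed 12 new [(3,0) (3,1) (3,2) (4,0) (4,1) (4,2) (5,0) (5,1) (5,2) (6,0) (6,1) (6,2)] -> total=13
Click 3 (5,1) count=0: revealed 0 new [(none)] -> total=13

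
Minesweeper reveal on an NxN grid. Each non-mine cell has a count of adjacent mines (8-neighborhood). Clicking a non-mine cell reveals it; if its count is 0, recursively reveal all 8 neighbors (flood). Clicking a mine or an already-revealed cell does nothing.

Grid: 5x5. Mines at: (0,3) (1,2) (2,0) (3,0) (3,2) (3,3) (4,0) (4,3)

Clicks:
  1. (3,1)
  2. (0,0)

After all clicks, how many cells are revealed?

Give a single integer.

Click 1 (3,1) count=4: revealed 1 new [(3,1)] -> total=1
Click 2 (0,0) count=0: revealed 4 new [(0,0) (0,1) (1,0) (1,1)] -> total=5

Answer: 5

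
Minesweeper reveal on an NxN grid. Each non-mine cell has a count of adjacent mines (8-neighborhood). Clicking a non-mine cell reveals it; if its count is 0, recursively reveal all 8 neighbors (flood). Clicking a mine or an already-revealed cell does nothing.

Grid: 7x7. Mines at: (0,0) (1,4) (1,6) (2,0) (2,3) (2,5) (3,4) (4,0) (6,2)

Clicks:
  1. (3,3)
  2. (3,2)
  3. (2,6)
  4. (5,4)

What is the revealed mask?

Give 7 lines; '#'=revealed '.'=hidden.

Answer: .......
.......
......#
..##.##
...####
...####
...####

Derivation:
Click 1 (3,3) count=2: revealed 1 new [(3,3)] -> total=1
Click 2 (3,2) count=1: revealed 1 new [(3,2)] -> total=2
Click 3 (2,6) count=2: revealed 1 new [(2,6)] -> total=3
Click 4 (5,4) count=0: revealed 14 new [(3,5) (3,6) (4,3) (4,4) (4,5) (4,6) (5,3) (5,4) (5,5) (5,6) (6,3) (6,4) (6,5) (6,6)] -> total=17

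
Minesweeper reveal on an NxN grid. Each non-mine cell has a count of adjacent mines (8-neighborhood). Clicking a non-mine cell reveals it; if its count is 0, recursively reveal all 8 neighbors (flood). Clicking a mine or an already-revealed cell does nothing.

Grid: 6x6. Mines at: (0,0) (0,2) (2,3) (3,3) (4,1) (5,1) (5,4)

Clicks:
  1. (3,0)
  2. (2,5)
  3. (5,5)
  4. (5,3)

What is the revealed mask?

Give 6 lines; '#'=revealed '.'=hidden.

Click 1 (3,0) count=1: revealed 1 new [(3,0)] -> total=1
Click 2 (2,5) count=0: revealed 12 new [(0,3) (0,4) (0,5) (1,3) (1,4) (1,5) (2,4) (2,5) (3,4) (3,5) (4,4) (4,5)] -> total=13
Click 3 (5,5) count=1: revealed 1 new [(5,5)] -> total=14
Click 4 (5,3) count=1: revealed 1 new [(5,3)] -> total=15

Answer: ...###
...###
....##
#...##
....##
...#.#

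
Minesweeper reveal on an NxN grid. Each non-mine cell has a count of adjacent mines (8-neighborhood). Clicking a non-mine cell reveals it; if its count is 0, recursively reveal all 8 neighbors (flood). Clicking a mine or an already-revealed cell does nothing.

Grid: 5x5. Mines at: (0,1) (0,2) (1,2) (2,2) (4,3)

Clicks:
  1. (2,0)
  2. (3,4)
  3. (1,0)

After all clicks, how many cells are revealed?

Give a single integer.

Answer: 11

Derivation:
Click 1 (2,0) count=0: revealed 10 new [(1,0) (1,1) (2,0) (2,1) (3,0) (3,1) (3,2) (4,0) (4,1) (4,2)] -> total=10
Click 2 (3,4) count=1: revealed 1 new [(3,4)] -> total=11
Click 3 (1,0) count=1: revealed 0 new [(none)] -> total=11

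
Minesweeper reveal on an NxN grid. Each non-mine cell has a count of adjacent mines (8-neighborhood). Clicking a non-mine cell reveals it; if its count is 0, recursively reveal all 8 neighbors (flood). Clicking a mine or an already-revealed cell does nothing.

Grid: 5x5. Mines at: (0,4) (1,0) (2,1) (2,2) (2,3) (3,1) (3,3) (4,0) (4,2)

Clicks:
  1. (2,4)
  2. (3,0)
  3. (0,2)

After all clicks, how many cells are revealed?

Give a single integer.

Answer: 8

Derivation:
Click 1 (2,4) count=2: revealed 1 new [(2,4)] -> total=1
Click 2 (3,0) count=3: revealed 1 new [(3,0)] -> total=2
Click 3 (0,2) count=0: revealed 6 new [(0,1) (0,2) (0,3) (1,1) (1,2) (1,3)] -> total=8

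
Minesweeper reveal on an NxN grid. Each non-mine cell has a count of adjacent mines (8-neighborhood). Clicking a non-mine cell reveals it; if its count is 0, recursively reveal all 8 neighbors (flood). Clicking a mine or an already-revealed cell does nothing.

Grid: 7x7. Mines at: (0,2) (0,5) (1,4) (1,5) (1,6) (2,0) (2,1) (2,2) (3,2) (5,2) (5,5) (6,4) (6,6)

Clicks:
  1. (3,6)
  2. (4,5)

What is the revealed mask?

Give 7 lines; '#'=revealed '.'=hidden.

Answer: .......
.......
...####
...####
...####
.......
.......

Derivation:
Click 1 (3,6) count=0: revealed 12 new [(2,3) (2,4) (2,5) (2,6) (3,3) (3,4) (3,5) (3,6) (4,3) (4,4) (4,5) (4,6)] -> total=12
Click 2 (4,5) count=1: revealed 0 new [(none)] -> total=12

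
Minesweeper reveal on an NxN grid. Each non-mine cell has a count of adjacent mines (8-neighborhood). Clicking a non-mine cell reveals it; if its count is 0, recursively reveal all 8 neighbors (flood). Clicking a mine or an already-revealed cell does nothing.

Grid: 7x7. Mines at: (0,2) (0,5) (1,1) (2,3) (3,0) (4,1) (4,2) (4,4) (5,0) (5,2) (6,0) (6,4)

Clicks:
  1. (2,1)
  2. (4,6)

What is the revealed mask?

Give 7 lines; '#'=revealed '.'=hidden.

Answer: .......
....###
.#..###
....###
.....##
.....##
.....##

Derivation:
Click 1 (2,1) count=2: revealed 1 new [(2,1)] -> total=1
Click 2 (4,6) count=0: revealed 15 new [(1,4) (1,5) (1,6) (2,4) (2,5) (2,6) (3,4) (3,5) (3,6) (4,5) (4,6) (5,5) (5,6) (6,5) (6,6)] -> total=16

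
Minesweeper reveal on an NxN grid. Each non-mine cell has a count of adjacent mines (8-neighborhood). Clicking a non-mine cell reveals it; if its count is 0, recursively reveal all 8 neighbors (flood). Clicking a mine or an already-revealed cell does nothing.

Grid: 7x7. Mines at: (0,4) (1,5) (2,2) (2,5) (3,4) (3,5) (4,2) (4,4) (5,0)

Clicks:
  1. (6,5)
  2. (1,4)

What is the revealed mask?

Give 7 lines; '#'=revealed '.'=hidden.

Answer: .......
....#..
.......
.......
.....##
.######
.######

Derivation:
Click 1 (6,5) count=0: revealed 14 new [(4,5) (4,6) (5,1) (5,2) (5,3) (5,4) (5,5) (5,6) (6,1) (6,2) (6,3) (6,4) (6,5) (6,6)] -> total=14
Click 2 (1,4) count=3: revealed 1 new [(1,4)] -> total=15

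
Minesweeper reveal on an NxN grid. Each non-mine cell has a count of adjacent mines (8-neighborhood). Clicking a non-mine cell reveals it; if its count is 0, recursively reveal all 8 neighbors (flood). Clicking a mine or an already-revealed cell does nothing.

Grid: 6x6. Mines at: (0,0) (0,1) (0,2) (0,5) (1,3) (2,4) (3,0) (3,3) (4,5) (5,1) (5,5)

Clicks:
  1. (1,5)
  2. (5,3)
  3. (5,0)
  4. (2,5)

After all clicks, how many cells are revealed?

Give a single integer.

Click 1 (1,5) count=2: revealed 1 new [(1,5)] -> total=1
Click 2 (5,3) count=0: revealed 6 new [(4,2) (4,3) (4,4) (5,2) (5,3) (5,4)] -> total=7
Click 3 (5,0) count=1: revealed 1 new [(5,0)] -> total=8
Click 4 (2,5) count=1: revealed 1 new [(2,5)] -> total=9

Answer: 9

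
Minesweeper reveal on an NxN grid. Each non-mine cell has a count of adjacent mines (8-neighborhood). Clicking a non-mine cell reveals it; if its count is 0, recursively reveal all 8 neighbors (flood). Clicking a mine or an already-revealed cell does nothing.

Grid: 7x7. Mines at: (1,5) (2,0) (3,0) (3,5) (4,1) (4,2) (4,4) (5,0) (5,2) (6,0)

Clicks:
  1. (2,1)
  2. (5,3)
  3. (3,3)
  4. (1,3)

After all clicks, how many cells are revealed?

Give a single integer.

Answer: 19

Derivation:
Click 1 (2,1) count=2: revealed 1 new [(2,1)] -> total=1
Click 2 (5,3) count=3: revealed 1 new [(5,3)] -> total=2
Click 3 (3,3) count=2: revealed 1 new [(3,3)] -> total=3
Click 4 (1,3) count=0: revealed 16 new [(0,0) (0,1) (0,2) (0,3) (0,4) (1,0) (1,1) (1,2) (1,3) (1,4) (2,2) (2,3) (2,4) (3,1) (3,2) (3,4)] -> total=19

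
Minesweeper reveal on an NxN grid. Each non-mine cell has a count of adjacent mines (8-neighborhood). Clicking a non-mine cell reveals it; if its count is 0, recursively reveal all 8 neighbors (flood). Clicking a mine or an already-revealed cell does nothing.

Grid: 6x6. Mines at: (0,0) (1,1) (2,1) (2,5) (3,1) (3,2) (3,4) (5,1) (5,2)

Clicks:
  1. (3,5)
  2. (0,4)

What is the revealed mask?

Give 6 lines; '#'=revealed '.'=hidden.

Click 1 (3,5) count=2: revealed 1 new [(3,5)] -> total=1
Click 2 (0,4) count=0: revealed 11 new [(0,2) (0,3) (0,4) (0,5) (1,2) (1,3) (1,4) (1,5) (2,2) (2,3) (2,4)] -> total=12

Answer: ..####
..####
..###.
.....#
......
......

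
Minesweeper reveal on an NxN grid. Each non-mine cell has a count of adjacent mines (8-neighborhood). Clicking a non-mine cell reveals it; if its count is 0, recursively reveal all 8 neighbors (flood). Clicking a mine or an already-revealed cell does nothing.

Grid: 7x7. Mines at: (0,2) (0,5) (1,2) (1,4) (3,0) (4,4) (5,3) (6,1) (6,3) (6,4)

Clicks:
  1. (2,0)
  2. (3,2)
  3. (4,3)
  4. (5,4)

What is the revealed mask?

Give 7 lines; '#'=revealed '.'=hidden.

Click 1 (2,0) count=1: revealed 1 new [(2,0)] -> total=1
Click 2 (3,2) count=0: revealed 9 new [(2,1) (2,2) (2,3) (3,1) (3,2) (3,3) (4,1) (4,2) (4,3)] -> total=10
Click 3 (4,3) count=2: revealed 0 new [(none)] -> total=10
Click 4 (5,4) count=4: revealed 1 new [(5,4)] -> total=11

Answer: .......
.......
####...
.###...
.###...
....#..
.......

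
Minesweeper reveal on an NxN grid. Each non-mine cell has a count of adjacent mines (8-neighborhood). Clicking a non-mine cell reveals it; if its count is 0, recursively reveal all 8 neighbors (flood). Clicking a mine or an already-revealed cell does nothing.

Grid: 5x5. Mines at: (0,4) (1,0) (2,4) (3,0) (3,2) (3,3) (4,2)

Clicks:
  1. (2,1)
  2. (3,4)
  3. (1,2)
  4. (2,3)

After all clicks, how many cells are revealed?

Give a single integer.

Click 1 (2,1) count=3: revealed 1 new [(2,1)] -> total=1
Click 2 (3,4) count=2: revealed 1 new [(3,4)] -> total=2
Click 3 (1,2) count=0: revealed 8 new [(0,1) (0,2) (0,3) (1,1) (1,2) (1,3) (2,2) (2,3)] -> total=10
Click 4 (2,3) count=3: revealed 0 new [(none)] -> total=10

Answer: 10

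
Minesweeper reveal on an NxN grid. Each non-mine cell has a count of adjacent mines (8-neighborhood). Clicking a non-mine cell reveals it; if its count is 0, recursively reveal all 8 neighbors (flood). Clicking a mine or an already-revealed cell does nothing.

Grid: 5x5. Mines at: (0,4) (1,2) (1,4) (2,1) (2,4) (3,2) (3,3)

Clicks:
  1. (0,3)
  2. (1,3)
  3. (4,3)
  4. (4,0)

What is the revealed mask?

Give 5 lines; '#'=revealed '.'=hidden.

Answer: ...#.
...#.
.....
##...
##.#.

Derivation:
Click 1 (0,3) count=3: revealed 1 new [(0,3)] -> total=1
Click 2 (1,3) count=4: revealed 1 new [(1,3)] -> total=2
Click 3 (4,3) count=2: revealed 1 new [(4,3)] -> total=3
Click 4 (4,0) count=0: revealed 4 new [(3,0) (3,1) (4,0) (4,1)] -> total=7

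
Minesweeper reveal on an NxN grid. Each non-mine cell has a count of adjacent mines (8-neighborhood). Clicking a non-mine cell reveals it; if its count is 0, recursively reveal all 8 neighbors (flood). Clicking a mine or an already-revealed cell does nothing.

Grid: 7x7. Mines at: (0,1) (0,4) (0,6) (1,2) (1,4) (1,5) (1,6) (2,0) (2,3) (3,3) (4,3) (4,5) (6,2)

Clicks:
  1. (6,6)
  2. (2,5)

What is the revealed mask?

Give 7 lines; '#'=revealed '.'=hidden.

Answer: .......
.......
.....#.
.......
.......
...####
...####

Derivation:
Click 1 (6,6) count=0: revealed 8 new [(5,3) (5,4) (5,5) (5,6) (6,3) (6,4) (6,5) (6,6)] -> total=8
Click 2 (2,5) count=3: revealed 1 new [(2,5)] -> total=9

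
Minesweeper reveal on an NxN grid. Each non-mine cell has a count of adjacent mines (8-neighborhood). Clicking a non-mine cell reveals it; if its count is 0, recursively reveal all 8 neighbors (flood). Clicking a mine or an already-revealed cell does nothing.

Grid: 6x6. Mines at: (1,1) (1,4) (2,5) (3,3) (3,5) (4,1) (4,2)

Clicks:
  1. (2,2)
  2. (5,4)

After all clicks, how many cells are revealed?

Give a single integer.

Answer: 7

Derivation:
Click 1 (2,2) count=2: revealed 1 new [(2,2)] -> total=1
Click 2 (5,4) count=0: revealed 6 new [(4,3) (4,4) (4,5) (5,3) (5,4) (5,5)] -> total=7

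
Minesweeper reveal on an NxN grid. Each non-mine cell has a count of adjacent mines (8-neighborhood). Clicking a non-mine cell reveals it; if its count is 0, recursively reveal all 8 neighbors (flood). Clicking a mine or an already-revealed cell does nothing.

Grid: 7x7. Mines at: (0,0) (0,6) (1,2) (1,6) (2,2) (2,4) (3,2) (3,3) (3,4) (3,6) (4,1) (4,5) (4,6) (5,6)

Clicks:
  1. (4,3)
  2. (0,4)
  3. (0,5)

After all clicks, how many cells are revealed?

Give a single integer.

Answer: 7

Derivation:
Click 1 (4,3) count=3: revealed 1 new [(4,3)] -> total=1
Click 2 (0,4) count=0: revealed 6 new [(0,3) (0,4) (0,5) (1,3) (1,4) (1,5)] -> total=7
Click 3 (0,5) count=2: revealed 0 new [(none)] -> total=7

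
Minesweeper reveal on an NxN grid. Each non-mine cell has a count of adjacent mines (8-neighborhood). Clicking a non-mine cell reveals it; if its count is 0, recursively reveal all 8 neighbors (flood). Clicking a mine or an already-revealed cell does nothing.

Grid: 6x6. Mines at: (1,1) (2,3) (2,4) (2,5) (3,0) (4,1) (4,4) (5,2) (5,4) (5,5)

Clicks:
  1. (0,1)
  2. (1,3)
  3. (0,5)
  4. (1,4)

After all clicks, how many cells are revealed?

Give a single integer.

Click 1 (0,1) count=1: revealed 1 new [(0,1)] -> total=1
Click 2 (1,3) count=2: revealed 1 new [(1,3)] -> total=2
Click 3 (0,5) count=0: revealed 7 new [(0,2) (0,3) (0,4) (0,5) (1,2) (1,4) (1,5)] -> total=9
Click 4 (1,4) count=3: revealed 0 new [(none)] -> total=9

Answer: 9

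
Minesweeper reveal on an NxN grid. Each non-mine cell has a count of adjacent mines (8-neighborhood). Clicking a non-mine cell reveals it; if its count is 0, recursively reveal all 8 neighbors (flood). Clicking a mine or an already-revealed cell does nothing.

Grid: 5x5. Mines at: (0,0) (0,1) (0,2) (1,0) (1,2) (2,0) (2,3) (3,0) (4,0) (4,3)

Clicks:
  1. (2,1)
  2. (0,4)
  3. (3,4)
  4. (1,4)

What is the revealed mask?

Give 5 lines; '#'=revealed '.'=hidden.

Click 1 (2,1) count=4: revealed 1 new [(2,1)] -> total=1
Click 2 (0,4) count=0: revealed 4 new [(0,3) (0,4) (1,3) (1,4)] -> total=5
Click 3 (3,4) count=2: revealed 1 new [(3,4)] -> total=6
Click 4 (1,4) count=1: revealed 0 new [(none)] -> total=6

Answer: ...##
...##
.#...
....#
.....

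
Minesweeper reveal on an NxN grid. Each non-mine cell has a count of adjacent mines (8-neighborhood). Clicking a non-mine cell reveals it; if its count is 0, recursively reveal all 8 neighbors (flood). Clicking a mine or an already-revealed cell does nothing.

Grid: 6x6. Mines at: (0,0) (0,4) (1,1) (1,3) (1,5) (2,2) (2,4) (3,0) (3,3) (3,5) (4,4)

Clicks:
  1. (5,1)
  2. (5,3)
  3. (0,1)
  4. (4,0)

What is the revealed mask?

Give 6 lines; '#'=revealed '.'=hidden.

Click 1 (5,1) count=0: revealed 8 new [(4,0) (4,1) (4,2) (4,3) (5,0) (5,1) (5,2) (5,3)] -> total=8
Click 2 (5,3) count=1: revealed 0 new [(none)] -> total=8
Click 3 (0,1) count=2: revealed 1 new [(0,1)] -> total=9
Click 4 (4,0) count=1: revealed 0 new [(none)] -> total=9

Answer: .#....
......
......
......
####..
####..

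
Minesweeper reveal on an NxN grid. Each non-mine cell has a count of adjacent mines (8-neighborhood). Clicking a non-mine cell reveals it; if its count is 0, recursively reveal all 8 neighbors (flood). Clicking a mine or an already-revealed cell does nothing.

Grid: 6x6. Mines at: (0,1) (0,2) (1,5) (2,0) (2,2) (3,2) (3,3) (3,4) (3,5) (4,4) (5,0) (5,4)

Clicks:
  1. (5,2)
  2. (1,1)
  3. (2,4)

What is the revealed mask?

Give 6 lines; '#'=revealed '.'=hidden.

Answer: ......
.#....
....#.
......
.###..
.###..

Derivation:
Click 1 (5,2) count=0: revealed 6 new [(4,1) (4,2) (4,3) (5,1) (5,2) (5,3)] -> total=6
Click 2 (1,1) count=4: revealed 1 new [(1,1)] -> total=7
Click 3 (2,4) count=4: revealed 1 new [(2,4)] -> total=8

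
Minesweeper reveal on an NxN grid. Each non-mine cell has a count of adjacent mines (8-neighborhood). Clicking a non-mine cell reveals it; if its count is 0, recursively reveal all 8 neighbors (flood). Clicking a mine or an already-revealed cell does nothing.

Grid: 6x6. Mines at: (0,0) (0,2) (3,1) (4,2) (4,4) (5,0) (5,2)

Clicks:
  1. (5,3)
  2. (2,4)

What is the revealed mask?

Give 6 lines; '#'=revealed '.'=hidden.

Answer: ...###
..####
..####
..####
......
...#..

Derivation:
Click 1 (5,3) count=3: revealed 1 new [(5,3)] -> total=1
Click 2 (2,4) count=0: revealed 15 new [(0,3) (0,4) (0,5) (1,2) (1,3) (1,4) (1,5) (2,2) (2,3) (2,4) (2,5) (3,2) (3,3) (3,4) (3,5)] -> total=16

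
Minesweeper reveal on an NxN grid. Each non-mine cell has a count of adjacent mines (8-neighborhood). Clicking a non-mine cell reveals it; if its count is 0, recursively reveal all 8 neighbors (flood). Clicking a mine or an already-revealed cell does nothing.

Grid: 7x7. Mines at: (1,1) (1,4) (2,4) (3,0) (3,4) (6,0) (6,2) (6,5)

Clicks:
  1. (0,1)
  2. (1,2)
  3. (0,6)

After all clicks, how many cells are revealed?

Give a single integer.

Answer: 14

Derivation:
Click 1 (0,1) count=1: revealed 1 new [(0,1)] -> total=1
Click 2 (1,2) count=1: revealed 1 new [(1,2)] -> total=2
Click 3 (0,6) count=0: revealed 12 new [(0,5) (0,6) (1,5) (1,6) (2,5) (2,6) (3,5) (3,6) (4,5) (4,6) (5,5) (5,6)] -> total=14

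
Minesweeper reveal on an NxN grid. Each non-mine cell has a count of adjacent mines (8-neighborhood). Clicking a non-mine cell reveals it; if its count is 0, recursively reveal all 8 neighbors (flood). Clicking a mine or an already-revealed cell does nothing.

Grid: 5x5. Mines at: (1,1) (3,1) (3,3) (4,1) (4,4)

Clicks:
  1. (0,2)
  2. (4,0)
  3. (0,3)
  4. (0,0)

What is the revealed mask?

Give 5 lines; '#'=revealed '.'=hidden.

Answer: #.###
..###
..###
.....
#....

Derivation:
Click 1 (0,2) count=1: revealed 1 new [(0,2)] -> total=1
Click 2 (4,0) count=2: revealed 1 new [(4,0)] -> total=2
Click 3 (0,3) count=0: revealed 8 new [(0,3) (0,4) (1,2) (1,3) (1,4) (2,2) (2,3) (2,4)] -> total=10
Click 4 (0,0) count=1: revealed 1 new [(0,0)] -> total=11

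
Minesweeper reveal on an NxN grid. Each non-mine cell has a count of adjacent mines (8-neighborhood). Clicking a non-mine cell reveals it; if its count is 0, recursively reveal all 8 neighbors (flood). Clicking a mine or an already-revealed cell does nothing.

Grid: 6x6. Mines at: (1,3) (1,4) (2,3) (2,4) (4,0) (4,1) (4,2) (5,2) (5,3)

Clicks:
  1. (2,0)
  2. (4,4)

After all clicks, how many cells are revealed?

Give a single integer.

Click 1 (2,0) count=0: revealed 12 new [(0,0) (0,1) (0,2) (1,0) (1,1) (1,2) (2,0) (2,1) (2,2) (3,0) (3,1) (3,2)] -> total=12
Click 2 (4,4) count=1: revealed 1 new [(4,4)] -> total=13

Answer: 13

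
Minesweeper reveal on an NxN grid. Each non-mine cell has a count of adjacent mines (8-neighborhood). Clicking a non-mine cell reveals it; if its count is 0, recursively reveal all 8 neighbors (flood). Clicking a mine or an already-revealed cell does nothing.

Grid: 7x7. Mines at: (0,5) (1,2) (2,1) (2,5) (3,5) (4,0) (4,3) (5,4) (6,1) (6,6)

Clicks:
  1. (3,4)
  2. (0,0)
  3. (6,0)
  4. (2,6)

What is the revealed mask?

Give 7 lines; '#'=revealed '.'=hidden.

Answer: ##.....
##.....
......#
....#..
.......
.......
#......

Derivation:
Click 1 (3,4) count=3: revealed 1 new [(3,4)] -> total=1
Click 2 (0,0) count=0: revealed 4 new [(0,0) (0,1) (1,0) (1,1)] -> total=5
Click 3 (6,0) count=1: revealed 1 new [(6,0)] -> total=6
Click 4 (2,6) count=2: revealed 1 new [(2,6)] -> total=7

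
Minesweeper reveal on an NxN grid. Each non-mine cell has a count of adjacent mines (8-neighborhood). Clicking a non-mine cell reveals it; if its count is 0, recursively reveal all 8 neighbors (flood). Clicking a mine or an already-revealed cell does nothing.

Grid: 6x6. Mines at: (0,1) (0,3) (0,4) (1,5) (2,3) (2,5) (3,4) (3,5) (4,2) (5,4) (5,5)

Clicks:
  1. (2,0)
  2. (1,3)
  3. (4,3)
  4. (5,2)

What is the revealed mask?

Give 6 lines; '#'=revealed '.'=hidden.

Answer: ......
####..
###...
###...
##.#..
###...

Derivation:
Click 1 (2,0) count=0: revealed 13 new [(1,0) (1,1) (1,2) (2,0) (2,1) (2,2) (3,0) (3,1) (3,2) (4,0) (4,1) (5,0) (5,1)] -> total=13
Click 2 (1,3) count=3: revealed 1 new [(1,3)] -> total=14
Click 3 (4,3) count=3: revealed 1 new [(4,3)] -> total=15
Click 4 (5,2) count=1: revealed 1 new [(5,2)] -> total=16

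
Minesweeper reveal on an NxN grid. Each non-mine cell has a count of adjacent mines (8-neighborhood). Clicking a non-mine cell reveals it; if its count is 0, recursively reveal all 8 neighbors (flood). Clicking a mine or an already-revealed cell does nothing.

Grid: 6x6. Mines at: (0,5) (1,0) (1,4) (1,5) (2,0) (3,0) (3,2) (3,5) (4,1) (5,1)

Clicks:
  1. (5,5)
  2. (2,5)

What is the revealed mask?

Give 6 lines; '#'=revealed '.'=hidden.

Click 1 (5,5) count=0: revealed 8 new [(4,2) (4,3) (4,4) (4,5) (5,2) (5,3) (5,4) (5,5)] -> total=8
Click 2 (2,5) count=3: revealed 1 new [(2,5)] -> total=9

Answer: ......
......
.....#
......
..####
..####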